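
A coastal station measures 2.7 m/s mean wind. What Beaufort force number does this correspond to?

Beaufort force 2

2.7 m/s lies in the Beaufort 2 band (light breeze, 1.6–3.3 m/s).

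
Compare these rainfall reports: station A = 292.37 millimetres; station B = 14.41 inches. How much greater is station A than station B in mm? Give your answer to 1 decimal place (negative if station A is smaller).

-73.6 mm

station B: 14.41 in = 366.014 mm.
Difference: 292.370 − 366.014 = -73.6 mm.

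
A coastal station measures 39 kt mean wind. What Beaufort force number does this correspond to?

39 kt lies in the Beaufort 8 band (gale, 34–40 kt).

Beaufort force 8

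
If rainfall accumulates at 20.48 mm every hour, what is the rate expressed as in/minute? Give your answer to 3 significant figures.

0.0134 in/minute

20.48 mm/hour × 0.0393701 in/mm × 0.0166667 hour/minute = 0.0134 in/minute.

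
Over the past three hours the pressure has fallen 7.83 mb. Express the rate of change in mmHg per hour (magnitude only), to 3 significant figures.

1.96 mmHg per hour

7.83 mb / 3 h × 0.750062 mmHg/mb = 1.96 mmHg/h.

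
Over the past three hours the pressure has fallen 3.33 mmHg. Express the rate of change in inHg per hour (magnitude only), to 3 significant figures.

0.0437 inHg per hour

3.33 mmHg / 3 h × 0.0393701 inHg/mmHg = 0.0437 inHg/h.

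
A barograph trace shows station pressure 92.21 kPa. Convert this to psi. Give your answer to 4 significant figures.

13.37 psi

1 kPa = 0.145038 psi, so 92.21 × 0.145038 = 13.37 psi.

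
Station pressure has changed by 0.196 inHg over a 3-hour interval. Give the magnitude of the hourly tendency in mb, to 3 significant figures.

0.196 inHg / 3 h × 33.8639 mb/inHg = 2.21 mb/h.

2.21 mb per hour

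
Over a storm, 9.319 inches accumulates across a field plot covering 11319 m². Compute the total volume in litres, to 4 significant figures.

Depth: 9.319 in × 25.4 = 236.7026 mm.
1 mm over 1 m² is 1 L, so volume = 236.7026 × 11319 = 2679236.7 L ≈ 2679000 L.

2679000 litres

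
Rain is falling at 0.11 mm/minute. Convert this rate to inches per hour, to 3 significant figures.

0.260 in/hour

0.11 mm/minute × 0.0393701 in/mm × 60 minute/hour = 0.260 in/hour.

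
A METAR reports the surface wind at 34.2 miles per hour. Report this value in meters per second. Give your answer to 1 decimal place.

1 mph = 0.44704 m/s, so 34.2 × 0.44704 = 15.3 m/s.

15.3 m/s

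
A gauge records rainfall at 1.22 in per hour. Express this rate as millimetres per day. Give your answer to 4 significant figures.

743.7 mm/day

1.22 in/hour × 25.4 mm/in × 24 hour/day = 743.7 mm/day.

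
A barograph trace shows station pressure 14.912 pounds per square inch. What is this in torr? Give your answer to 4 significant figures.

1 psi = 51.7149 mmHg, so 14.912 × 51.7149 = 771.2 mmHg.

771.2 mmHg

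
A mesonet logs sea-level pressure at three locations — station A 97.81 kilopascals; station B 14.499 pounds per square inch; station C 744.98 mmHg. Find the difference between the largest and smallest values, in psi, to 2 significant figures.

station A: 97.81 kPa = 14.1861 psi.
station C: 744.98 mmHg = 14.4055 psi.
Spread: 14.4990 − 14.1861 = 0.31 psi.

0.31 psi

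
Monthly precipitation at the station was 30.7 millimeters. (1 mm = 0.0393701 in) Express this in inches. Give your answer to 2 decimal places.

1.21 in

1 mm = 0.0393701 in, so 30.7 × 0.0393701 = 1.21 in.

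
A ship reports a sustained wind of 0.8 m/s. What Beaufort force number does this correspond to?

0.8 m/s lies in the Beaufort 1 band (light air, 0.3–1.5 m/s).

Beaufort force 1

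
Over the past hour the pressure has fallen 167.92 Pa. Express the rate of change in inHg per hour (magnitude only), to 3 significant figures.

167.92 Pa / 1 h × 0.0002953 inHg/Pa = 0.0496 inHg/h.

0.0496 inHg per hour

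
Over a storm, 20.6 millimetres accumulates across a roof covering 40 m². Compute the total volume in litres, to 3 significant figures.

824 litres

1 mm over 1 m² is 1 L, so volume = 20.6 × 40 = 824 L.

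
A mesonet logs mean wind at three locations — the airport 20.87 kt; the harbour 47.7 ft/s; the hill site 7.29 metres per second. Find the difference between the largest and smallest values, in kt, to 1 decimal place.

14.1 kt

the harbour: 47.7 ft/s = 28.261 kt.
the hill site: 7.29 m/s = 14.171 kt.
Spread: 28.261 − 14.171 = 14.1 kt.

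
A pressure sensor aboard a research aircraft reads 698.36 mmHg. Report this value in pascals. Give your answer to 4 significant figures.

93110 Pa

1 mmHg = 133.322 Pa, so 698.36 × 133.322 = 93110 Pa.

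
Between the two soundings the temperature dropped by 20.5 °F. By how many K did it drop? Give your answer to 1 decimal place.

Converting a difference, only the 9/5 scale factor applies: ΔK = 20.5 × 0.5556 = 11.4 K.

11.4 K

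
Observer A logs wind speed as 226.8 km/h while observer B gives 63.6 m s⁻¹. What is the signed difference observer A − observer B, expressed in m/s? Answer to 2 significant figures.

-0.60 m/s

observer A: 226.8 km/h = 63.0000 m/s.
Difference: 63.0000 − 63.6000 = -0.60 m/s.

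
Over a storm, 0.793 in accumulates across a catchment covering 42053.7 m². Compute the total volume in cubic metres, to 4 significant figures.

Depth: 0.793 in × 25.4 = 20.1422 mm.
1 mm over 1 m² is 1 L, so volume = 20.1422 × 42053.7 = 847054.04 L = 847.1 m³.

847.1 cubic metres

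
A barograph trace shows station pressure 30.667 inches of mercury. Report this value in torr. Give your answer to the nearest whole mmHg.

1 inHg = 25.4 mmHg, so 30.667 × 25.4 = 779 mmHg.

779 mmHg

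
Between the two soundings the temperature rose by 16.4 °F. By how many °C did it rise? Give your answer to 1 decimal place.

For a temperature change the 32° offset cancels: Δ°C = 16.4 × 0.5556 = 9.1 °C.

9.1 °C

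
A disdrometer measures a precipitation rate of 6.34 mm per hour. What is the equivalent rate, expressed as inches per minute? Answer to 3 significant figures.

0.00416 in/minute

6.34 mm/hour × 0.0393701 in/mm × 0.0166667 hour/minute = 0.00416 in/minute.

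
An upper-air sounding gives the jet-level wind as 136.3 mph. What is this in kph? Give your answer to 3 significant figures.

219 km/h

1 mph = 1.60934 km/h, so 136.3 × 1.60934 = 219 km/h.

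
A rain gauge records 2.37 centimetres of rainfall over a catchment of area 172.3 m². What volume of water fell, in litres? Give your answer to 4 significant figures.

4084 litres

Depth: 2.37 cm × 10 = 23.7 mm.
1 mm over 1 m² is 1 L, so volume = 23.7 × 172.3 = 4083.51 L ≈ 4084 L.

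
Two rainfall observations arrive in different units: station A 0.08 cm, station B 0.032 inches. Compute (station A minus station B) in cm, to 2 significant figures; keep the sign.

-0.0013 cm

station B: 0.032 in = 0.081280 cm.
Difference: 0.080000 − 0.081280 = -0.0013 cm.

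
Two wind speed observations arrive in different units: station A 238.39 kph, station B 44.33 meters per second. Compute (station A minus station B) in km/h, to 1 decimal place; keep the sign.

station B: 44.33 m/s = 159.588 km/h.
Difference: 238.390 − 159.588 = 78.8 km/h.

78.8 km/h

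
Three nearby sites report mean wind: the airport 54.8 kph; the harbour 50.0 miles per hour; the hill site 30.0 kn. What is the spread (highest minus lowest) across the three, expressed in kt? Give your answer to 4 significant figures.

the airport: 54.8 km/h = 29.5896 kt.
the harbour: 50.0 mph = 43.4488 kt.
Spread: 43.4488 − 29.5896 = 13.86 kt.

13.86 kt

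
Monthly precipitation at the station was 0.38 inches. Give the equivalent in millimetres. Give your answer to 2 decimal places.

9.65 mm

1 in = 25.4 mm, so 0.38 × 25.4 = 9.65 mm.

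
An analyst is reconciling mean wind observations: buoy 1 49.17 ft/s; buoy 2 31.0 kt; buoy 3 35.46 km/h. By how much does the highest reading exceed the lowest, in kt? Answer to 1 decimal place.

11.9 kt

buoy 1: 49.17 ft/s = 29.132 kt.
buoy 3: 35.46 km/h = 19.147 kt.
Spread: 31.000 − 19.147 = 11.9 kt.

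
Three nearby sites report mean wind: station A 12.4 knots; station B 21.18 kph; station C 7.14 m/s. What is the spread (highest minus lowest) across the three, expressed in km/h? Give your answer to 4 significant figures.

station A: 12.4 kt = 22.96480 km/h.
station C: 7.14 m/s = 25.70400 km/h.
Spread: 25.70400 − 21.18000 = 4.524 km/h.

4.524 km/h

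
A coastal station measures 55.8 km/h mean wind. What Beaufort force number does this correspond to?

55.8 km/h = 15.5 m/s, which is Beaufort 7 (near gale, 13.9–17.1 m/s).

Beaufort force 7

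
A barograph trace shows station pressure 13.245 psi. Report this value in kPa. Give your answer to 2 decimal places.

91.32 kPa

1 psi = 6.89476 kPa, so 13.245 × 6.89476 = 91.32 kPa.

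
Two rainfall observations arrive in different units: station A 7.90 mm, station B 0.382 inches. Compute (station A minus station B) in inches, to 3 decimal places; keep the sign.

-0.071 in

station A: 7.90 mm = 0.31102 in.
Difference: 0.31102 − 0.38200 = -0.071 in.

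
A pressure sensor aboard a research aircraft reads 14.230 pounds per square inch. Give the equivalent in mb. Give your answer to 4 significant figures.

1 psi = 68.9476 mb, so 14.230 × 68.9476 = 981.1 mb.

981.1 mb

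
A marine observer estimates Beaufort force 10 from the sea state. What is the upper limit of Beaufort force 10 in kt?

Beaufort 10 (storm) spans 48–55 knots.

55 kt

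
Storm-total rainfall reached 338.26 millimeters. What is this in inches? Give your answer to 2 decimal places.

13.32 in

1 mm = 0.0393701 in, so 338.26 × 0.0393701 = 13.32 in.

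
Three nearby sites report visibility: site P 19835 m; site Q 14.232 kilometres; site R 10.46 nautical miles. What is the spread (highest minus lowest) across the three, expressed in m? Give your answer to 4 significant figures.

site Q: 14.232 km = 14232.00 m.
site R: 10.46 nmi = 19371.92 m.
Spread: 19835.00 − 14232.00 = 5603 m.

5603 m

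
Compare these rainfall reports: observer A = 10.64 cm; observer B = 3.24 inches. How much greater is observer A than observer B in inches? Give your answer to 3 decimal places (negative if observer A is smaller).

0.949 in

observer A: 10.64 cm = 4.18898 in.
Difference: 4.18898 − 3.24000 = 0.949 in.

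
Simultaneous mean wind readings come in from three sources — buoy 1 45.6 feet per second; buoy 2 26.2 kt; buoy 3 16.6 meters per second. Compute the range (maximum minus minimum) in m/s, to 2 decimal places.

buoy 1: 45.6 ft/s = 13.8989 m/s.
buoy 2: 26.2 kt = 13.4784 m/s.
Spread: 16.6000 − 13.4784 = 3.12 m/s.

3.12 m/s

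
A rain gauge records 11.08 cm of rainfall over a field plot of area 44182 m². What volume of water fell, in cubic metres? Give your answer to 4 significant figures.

Depth: 11.08 cm × 10 = 110.8 mm.
1 mm over 1 m² is 1 L, so volume = 110.8 × 44182 = 4895365.6 L = 4895 m³.

4895 cubic metres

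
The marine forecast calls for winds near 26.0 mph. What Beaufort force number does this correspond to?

Beaufort force 6

26.0 mph = 11.6 m/s, which is Beaufort 6 (strong breeze, 10.8–13.8 m/s).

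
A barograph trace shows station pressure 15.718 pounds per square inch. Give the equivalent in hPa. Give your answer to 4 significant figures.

1 psi = 68.9476 hPa, so 15.718 × 68.9476 = 1084 hPa.

1084 hPa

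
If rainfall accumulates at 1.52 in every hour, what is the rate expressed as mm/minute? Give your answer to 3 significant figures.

0.643 mm/minute

1.52 in/hour × 25.4 mm/in × 0.0166667 hour/minute = 0.643 mm/minute.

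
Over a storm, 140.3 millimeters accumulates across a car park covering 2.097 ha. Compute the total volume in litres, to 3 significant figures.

Area: 2.097 ha = 20970 m².
1 mm over 1 m² is 1 L, so volume = 140.3 × 20970 = 2942091 L ≈ 2940000 L.

2940000 litres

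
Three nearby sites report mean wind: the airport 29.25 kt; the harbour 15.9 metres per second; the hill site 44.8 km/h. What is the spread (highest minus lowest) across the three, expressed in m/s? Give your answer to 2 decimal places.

the airport: 29.25 kt = 15.0475 m/s.
the hill site: 44.8 km/h = 12.4444 m/s.
Spread: 15.9000 − 12.4444 = 3.46 m/s.

3.46 m/s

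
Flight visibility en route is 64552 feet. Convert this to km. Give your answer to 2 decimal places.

1 ft = 0.0003048 km, so 64552 × 0.0003048 = 19.68 km.

19.68 km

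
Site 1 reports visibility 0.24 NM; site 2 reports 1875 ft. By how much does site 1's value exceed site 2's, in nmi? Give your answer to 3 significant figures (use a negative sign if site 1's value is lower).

site 2: 1875 ft = 0.308585 nmi.
Difference: 0.240000 − 0.308585 = -0.0686 nmi.

-0.0686 nmi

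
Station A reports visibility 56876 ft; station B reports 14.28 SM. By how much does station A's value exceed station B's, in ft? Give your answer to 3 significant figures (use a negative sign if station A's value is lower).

station B: 14.28 SM = 75398.40 ft.
Difference: 56876.00 − 75398.40 = -18500 ft.

-18500 ft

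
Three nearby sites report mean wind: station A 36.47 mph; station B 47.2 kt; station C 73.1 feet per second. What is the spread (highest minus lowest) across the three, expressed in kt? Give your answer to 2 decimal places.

15.51 kt

station A: 36.47 mph = 31.6916 kt.
station C: 73.1 ft/s = 43.3106 kt.
Spread: 47.2000 − 31.6916 = 15.51 kt.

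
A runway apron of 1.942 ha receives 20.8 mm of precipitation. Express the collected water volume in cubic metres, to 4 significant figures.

403.9 cubic metres

Area: 1.942 ha = 19420 m².
1 mm over 1 m² is 1 L, so volume = 20.8 × 19420 = 403936 L = 403.9 m³.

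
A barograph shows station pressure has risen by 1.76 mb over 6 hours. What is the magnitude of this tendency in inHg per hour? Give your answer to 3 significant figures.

1.76 mb / 6 h × 0.02953 inHg/mb = 0.00866 inHg/h.

0.00866 inHg per hour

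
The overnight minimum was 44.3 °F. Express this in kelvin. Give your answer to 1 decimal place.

280.0 K

First to °C: 6.83 °C.
Then to K: 280.0 K.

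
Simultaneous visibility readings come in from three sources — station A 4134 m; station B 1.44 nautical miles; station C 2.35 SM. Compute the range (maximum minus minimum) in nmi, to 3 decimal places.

station A: 4134 m = 2.23218 nmi.
station C: 2.35 SM = 2.04209 nmi.
Spread: 2.23218 − 1.44000 = 0.792 nmi.

0.792 nmi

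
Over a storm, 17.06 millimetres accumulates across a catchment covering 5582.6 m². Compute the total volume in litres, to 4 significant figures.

1 mm over 1 m² is 1 L, so volume = 17.06 × 5582.6 = 95239.156 L ≈ 95240 L.

95240 litres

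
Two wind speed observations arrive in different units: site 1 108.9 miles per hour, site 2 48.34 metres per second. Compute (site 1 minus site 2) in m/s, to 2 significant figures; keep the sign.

site 1: 108.9 mph = 48.6827 m/s.
Difference: 48.6827 − 48.3400 = 0.34 m/s.

0.34 m/s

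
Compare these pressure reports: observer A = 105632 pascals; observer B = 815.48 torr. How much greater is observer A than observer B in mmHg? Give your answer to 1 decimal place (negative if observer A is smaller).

-23.2 mmHg

observer A: 105632 Pa = 792.305 mmHg.
Difference: 792.305 − 815.480 = -23.2 mmHg.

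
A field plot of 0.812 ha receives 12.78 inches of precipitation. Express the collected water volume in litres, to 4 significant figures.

Depth: 12.78 in × 25.4 = 324.612 mm.
Area: 0.812 ha = 8120 m².
1 mm over 1 m² is 1 L, so volume = 324.612 × 8120 = 2635849.4 L ≈ 2636000 L.

2636000 litres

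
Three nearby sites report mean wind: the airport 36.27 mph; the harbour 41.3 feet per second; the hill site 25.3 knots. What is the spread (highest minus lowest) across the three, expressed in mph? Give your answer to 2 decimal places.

the harbour: 41.3 ft/s = 28.1591 mph.
the hill site: 25.3 kt = 29.1147 mph.
Spread: 36.2700 − 28.1591 = 8.11 mph.

8.11 mph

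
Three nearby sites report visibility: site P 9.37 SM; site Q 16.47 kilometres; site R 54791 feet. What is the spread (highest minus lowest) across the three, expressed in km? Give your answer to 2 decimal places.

1.62 km

site P: 9.37 SM = 15.0796 km.
site R: 54791 ft = 16.7003 km.
Spread: 16.7003 − 15.0796 = 1.62 km.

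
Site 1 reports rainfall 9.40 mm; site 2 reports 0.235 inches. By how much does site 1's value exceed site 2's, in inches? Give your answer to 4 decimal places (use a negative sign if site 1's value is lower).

0.1351 in

site 1: 9.40 mm = 0.370079 in.
Difference: 0.370079 − 0.235000 = 0.1351 in.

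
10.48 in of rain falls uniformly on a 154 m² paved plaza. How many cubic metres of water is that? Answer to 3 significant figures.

Depth: 10.48 in × 25.4 = 266.192 mm.
1 mm over 1 m² is 1 L, so volume = 266.192 × 154 = 40993.568 L = 41.0 m³.

41.0 cubic metres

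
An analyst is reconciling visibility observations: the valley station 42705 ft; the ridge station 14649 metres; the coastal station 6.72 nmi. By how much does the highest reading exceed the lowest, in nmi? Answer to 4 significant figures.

1.190 nmi

the valley station: 42705 ft = 7.02834 nmi.
the ridge station: 14649 m = 7.90983 nmi.
Spread: 7.90983 − 6.72000 = 1.190 nmi.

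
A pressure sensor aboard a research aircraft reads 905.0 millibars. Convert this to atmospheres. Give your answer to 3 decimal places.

0.893 atm

1 mb = 0.000986923 atm, so 905.0 × 0.000986923 = 0.893 atm.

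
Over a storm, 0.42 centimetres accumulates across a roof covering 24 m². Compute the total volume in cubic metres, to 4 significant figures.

0.1008 cubic metres

Depth: 0.42 cm × 10 = 4.2 mm.
1 mm over 1 m² is 1 L, so volume = 4.2 × 24 = 100.8 L = 0.1008 m³.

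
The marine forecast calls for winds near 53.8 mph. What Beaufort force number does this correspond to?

Beaufort force 9

53.8 mph = 24.1 m/s, which is Beaufort 9 (strong gale, 20.8–24.4 m/s).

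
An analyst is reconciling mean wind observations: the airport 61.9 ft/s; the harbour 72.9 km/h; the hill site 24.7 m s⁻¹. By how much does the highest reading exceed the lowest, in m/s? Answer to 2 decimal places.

5.83 m/s

the airport: 61.9 ft/s = 18.8671 m/s.
the harbour: 72.9 km/h = 20.2500 m/s.
Spread: 24.7000 − 18.8671 = 5.83 m/s.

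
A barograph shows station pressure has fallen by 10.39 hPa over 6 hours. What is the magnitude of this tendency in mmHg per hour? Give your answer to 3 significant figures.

10.39 hPa / 6 h × 0.750062 mmHg/hPa = 1.30 mmHg/h.

1.30 mmHg per hour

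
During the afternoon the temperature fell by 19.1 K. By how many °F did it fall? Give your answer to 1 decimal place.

A change of 1 °C equals a change of 1.8 °F: Δ°F = 19.1 × 1.8 = 34.4 °F.

34.4 °F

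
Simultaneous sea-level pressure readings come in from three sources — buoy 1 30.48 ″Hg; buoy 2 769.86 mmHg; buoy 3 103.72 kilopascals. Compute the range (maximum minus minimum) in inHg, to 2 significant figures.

buoy 2: 769.86 mmHg = 30.3094 inHg.
buoy 3: 103.72 kPa = 30.6285 inHg.
Spread: 30.6285 − 30.3094 = 0.32 inHg.

0.32 inHg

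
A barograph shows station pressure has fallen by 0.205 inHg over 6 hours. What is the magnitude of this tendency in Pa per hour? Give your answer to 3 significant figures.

0.205 inHg / 6 h × 3386.39 Pa/inHg = 116 Pa/h.

116 Pa per hour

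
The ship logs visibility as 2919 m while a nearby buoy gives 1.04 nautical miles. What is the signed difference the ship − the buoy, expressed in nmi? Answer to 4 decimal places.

0.5361 nmi

the ship: 2919 m = 1.576134 nmi.
Difference: 1.576134 − 1.040000 = 0.5361 nmi.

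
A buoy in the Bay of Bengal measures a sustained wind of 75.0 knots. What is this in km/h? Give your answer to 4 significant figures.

1 kt = 1.852 km/h, so 75.0 × 1.852 = 138.9 km/h.

138.9 km/h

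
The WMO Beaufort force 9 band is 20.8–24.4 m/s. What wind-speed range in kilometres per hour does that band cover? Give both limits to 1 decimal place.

74.9 to 87.8 km/h

20.8–24.4 m/s × 3.6 = 74.9–87.8 km/h.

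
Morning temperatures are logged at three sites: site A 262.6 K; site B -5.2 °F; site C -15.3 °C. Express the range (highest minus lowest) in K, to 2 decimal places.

10.12 K

site A: 262.6 K = -10.550 °C.
site B: -5.2 °F = -20.667 °C.
Spread: (-10.550) − (-20.667) = 10.117 °C.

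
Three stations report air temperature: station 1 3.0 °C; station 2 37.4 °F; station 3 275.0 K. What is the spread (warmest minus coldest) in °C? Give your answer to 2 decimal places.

1.15 °C

station 2: 37.4 °F = 3.000 °C.
station 3: 275.0 K = 1.850 °C.
Spread: 3.000 − 1.850 = 1.150 °C.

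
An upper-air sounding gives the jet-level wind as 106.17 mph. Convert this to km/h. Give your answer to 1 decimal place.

170.9 km/h

1 mph = 1.60934 km/h, so 106.17 × 1.60934 = 170.9 km/h.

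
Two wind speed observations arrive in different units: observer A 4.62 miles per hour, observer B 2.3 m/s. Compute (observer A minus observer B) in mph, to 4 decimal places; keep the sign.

observer B: 2.3 m/s = 5.144953 mph.
Difference: 4.620000 − 5.144953 = -0.5250 mph.

-0.5250 mph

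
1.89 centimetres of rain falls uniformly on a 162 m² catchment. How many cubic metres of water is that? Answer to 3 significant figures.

Depth: 1.89 cm × 10 = 18.9 mm.
1 mm over 1 m² is 1 L, so volume = 18.9 × 162 = 3061.8 L = 3.06 m³.

3.06 cubic metres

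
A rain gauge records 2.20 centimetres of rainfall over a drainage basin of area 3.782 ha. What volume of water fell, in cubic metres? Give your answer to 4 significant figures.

832.0 cubic metres

Depth: 2.20 cm × 10 = 22 mm.
Area: 3.782 ha = 37820 m².
1 mm over 1 m² is 1 L, so volume = 22 × 37820 = 832040 L = 832.0 m³.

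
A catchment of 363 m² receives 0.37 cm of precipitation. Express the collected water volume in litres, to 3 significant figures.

1340 litres

Depth: 0.37 cm × 10 = 3.7 mm.
1 mm over 1 m² is 1 L, so volume = 3.7 × 363 = 1343.1 L ≈ 1340 L.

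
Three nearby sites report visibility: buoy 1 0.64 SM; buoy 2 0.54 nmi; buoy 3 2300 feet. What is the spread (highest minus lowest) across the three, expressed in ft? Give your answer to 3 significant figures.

1080 ft

buoy 1: 0.64 SM = 3379.20 ft.
buoy 2: 0.54 nmi = 3281.10 ft.
Spread: 3379.20 − 2300.00 = 1080 ft.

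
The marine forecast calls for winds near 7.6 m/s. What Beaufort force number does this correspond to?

Beaufort force 4

7.6 m/s lies in the Beaufort 4 band (moderate breeze, 5.5–7.9 m/s).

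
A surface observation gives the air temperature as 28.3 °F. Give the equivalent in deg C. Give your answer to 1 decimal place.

°C = (°F − 32) × 5/9 = (28.3 − 32) / 1.8 = -2.1 °C.

-2.1 °C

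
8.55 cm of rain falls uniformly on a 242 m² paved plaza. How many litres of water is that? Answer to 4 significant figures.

Depth: 8.55 cm × 10 = 85.5 mm.
1 mm over 1 m² is 1 L, so volume = 85.5 × 242 = 20691 L ≈ 20690 L.

20690 litres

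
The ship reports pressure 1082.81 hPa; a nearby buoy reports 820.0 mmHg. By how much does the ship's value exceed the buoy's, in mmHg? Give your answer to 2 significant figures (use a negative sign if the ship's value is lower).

-7.8 mmHg

the ship: 1082.81 hPa = 812.174 mmHg.
Difference: 812.174 − 820.000 = -7.8 mmHg.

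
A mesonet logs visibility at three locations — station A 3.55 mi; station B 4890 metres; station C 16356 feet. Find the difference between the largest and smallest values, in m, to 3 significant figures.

823 m

station A: 3.55 SM = 5713.17 m.
station C: 16356 ft = 4985.31 m.
Spread: 5713.17 − 4890.00 = 823 m.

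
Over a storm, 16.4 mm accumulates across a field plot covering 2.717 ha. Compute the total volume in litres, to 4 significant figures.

Area: 2.717 ha = 27170 m².
1 mm over 1 m² is 1 L, so volume = 16.4 × 27170 = 445588 L ≈ 445600 L.

445600 litres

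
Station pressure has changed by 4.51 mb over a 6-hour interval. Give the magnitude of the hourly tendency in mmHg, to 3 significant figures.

4.51 mb / 6 h × 0.750062 mmHg/mb = 0.564 mmHg/h.

0.564 mmHg per hour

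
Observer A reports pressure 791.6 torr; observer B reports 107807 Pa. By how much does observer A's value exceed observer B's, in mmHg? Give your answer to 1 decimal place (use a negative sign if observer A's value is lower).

observer B: 107807 Pa = 808.619 mmHg.
Difference: 791.600 − 808.619 = -17.0 mmHg.

-17.0 mmHg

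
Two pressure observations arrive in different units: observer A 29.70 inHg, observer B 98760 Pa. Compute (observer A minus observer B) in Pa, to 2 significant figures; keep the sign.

observer A: 29.70 inHg = 100575.75 Pa.
Difference: 100575.75 − 98760.00 = 1800 Pa.

1800 Pa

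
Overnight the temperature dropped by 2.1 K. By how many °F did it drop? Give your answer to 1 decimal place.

3.8 °F

For a temperature change the 32° offset cancels: Δ°F = 2.1 × 1.8 = 3.8 °F.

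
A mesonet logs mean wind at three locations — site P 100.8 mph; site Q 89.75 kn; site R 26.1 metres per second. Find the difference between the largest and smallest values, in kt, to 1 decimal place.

site P: 100.8 mph = 87.593 kt.
site R: 26.1 m/s = 50.734 kt.
Spread: 89.750 − 50.734 = 39.0 kt.

39.0 kt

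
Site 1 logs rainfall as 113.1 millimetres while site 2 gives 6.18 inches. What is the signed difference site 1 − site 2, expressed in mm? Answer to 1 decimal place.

-43.9 mm

site 2: 6.18 in = 156.972 mm.
Difference: 113.100 − 156.972 = -43.9 mm.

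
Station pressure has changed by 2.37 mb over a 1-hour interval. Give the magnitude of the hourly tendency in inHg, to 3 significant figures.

2.37 mb / 1 h × 0.02953 inHg/mb = 0.0700 inHg/h.

0.0700 inHg per hour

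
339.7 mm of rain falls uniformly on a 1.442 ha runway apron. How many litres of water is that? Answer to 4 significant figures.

Area: 1.442 ha = 14420 m².
1 mm over 1 m² is 1 L, so volume = 339.7 × 14420 = 4898474 L ≈ 4898000 L.

4898000 litres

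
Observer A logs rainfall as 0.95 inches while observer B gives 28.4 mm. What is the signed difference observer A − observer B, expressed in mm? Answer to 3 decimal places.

observer A: 0.95 in = 24.13000 mm.
Difference: 24.13000 − 28.40000 = -4.270 mm.

-4.270 mm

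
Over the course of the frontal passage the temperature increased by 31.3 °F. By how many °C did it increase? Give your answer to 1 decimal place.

For a temperature change the 32° offset cancels: Δ°C = 31.3 × 0.5556 = 17.4 °C.

17.4 °C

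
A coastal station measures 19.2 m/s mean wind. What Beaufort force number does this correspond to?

19.2 m/s lies in the Beaufort 8 band (gale, 17.2–20.7 m/s).

Beaufort force 8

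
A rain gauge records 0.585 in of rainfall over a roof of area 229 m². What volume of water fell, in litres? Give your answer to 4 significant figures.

3403 litres

Depth: 0.585 in × 25.4 = 14.859 mm.
1 mm over 1 m² is 1 L, so volume = 14.859 × 229 = 3402.711 L ≈ 3403 L.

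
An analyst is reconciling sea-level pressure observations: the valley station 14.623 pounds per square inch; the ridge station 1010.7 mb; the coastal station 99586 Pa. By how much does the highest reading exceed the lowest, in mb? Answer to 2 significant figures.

15 mb

the valley station: 14.623 psi = 1008.22 mb.
the coastal station: 99586 Pa = 995.86 mb.
Spread: 1010.70 − 995.86 = 15 mb.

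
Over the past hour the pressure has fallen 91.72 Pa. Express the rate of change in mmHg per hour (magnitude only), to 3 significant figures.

91.72 Pa / 1 h × 0.00750062 mmHg/Pa = 0.688 mmHg/h.

0.688 mmHg per hour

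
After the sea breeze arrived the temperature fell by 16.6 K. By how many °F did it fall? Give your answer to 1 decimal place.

A change of 1 °C equals a change of 1.8 °F: Δ°F = 16.6 × 1.8 = 29.9 °F.

29.9 °F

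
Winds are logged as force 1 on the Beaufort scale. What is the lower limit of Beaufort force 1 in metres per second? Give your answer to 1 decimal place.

0.3 m/s

Beaufort 1 (light air) spans 0.3–1.5 m/s.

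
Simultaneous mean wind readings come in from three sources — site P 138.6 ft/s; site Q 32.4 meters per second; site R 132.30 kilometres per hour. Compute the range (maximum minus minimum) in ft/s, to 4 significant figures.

site Q: 32.4 m/s = 106.2992 ft/s.
site R: 132.30 km/h = 120.5709 ft/s.
Spread: 138.6000 − 106.2992 = 32.30 ft/s.

32.30 ft/s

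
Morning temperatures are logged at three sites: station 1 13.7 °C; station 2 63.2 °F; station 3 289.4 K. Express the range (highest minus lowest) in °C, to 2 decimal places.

3.63 °C

station 2: 63.2 °F = 17.333 °C.
station 3: 289.4 K = 16.250 °C.
Spread: 17.333 − 13.700 = 3.633 °C.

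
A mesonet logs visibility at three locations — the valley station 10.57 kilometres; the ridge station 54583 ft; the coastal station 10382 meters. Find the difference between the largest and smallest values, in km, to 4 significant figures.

the ridge station: 54583 ft = 16.63690 km.
the coastal station: 10382 m = 10.38200 km.
Spread: 16.63690 − 10.38200 = 6.255 km.

6.255 km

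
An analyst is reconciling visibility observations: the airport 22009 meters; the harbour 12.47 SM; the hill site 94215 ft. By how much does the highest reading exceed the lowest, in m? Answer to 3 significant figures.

8650 m

the harbour: 12.47 SM = 20068.52 m.
the hill site: 94215 ft = 28716.73 m.
Spread: 28716.73 − 20068.52 = 8650 m.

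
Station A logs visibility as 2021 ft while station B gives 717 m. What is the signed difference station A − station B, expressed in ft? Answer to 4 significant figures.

-331.4 ft

station B: 717 m = 2352.362 ft.
Difference: 2021.000 − 2352.362 = -331.4 ft.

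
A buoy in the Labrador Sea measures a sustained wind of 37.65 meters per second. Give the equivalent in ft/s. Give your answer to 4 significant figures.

1 m/s = 3.28084 ft/s, so 37.65 × 3.28084 = 123.5 ft/s.

123.5 ft/s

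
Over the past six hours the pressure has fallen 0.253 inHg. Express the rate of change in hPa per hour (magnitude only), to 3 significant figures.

0.253 inHg / 6 h × 33.8639 hPa/inHg = 1.43 hPa/h.

1.43 hPa per hour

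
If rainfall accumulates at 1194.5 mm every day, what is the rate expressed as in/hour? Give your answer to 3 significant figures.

1194.5 mm/day × 0.0393701 in/mm × 0.0416667 day/hour = 1.96 in/hour.

1.96 in/hour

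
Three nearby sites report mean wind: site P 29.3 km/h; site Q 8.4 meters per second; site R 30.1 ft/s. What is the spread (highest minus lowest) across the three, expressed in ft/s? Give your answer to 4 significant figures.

3.398 ft/s

site P: 29.3 km/h = 26.70239 ft/s.
site Q: 8.4 m/s = 27.55906 ft/s.
Spread: 30.10000 − 26.70239 = 3.398 ft/s.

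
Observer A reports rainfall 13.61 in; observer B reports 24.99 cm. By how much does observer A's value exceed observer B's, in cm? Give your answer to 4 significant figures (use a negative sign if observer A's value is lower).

9.579 cm

observer A: 13.61 in = 34.56940 cm.
Difference: 34.56940 − 24.99000 = 9.579 cm.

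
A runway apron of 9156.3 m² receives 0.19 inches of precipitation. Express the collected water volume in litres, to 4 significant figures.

Depth: 0.19 in × 25.4 = 4.826 mm.
1 mm over 1 m² is 1 L, so volume = 4.826 × 9156.3 = 44188.304 L ≈ 44190 L.

44190 litres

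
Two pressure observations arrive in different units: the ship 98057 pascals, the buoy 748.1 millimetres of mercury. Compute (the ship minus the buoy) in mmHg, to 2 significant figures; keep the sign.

-13 mmHg

the ship: 98057 Pa = 735.49 mmHg.
Difference: 735.49 − 748.10 = -13 mmHg.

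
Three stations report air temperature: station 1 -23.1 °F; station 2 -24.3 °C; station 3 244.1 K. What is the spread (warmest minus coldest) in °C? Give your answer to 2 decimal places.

station 1: -23.1 °F = -30.611 °C.
station 3: 244.1 K = -29.050 °C.
Spread: (-24.300) − (-30.611) = 6.311 °C.

6.31 °C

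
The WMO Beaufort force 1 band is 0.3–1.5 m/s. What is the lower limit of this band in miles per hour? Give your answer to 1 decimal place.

0.3–1.5 m/s × 2.237 = 0.7–3.4 mph.

0.7 mph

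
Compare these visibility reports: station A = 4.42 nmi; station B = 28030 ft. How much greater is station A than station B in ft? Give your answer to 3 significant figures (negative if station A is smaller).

-1170 ft

station A: 4.42 nmi = 26856.43 ft.
Difference: 26856.43 − 28030.00 = -1170 ft.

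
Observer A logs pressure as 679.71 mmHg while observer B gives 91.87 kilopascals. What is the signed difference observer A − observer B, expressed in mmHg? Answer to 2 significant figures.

-9.4 mmHg

observer B: 91.87 kPa = 689.082 mmHg.
Difference: 679.710 − 689.082 = -9.4 mmHg.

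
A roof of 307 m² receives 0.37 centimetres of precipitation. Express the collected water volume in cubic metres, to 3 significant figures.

1.14 cubic metres

Depth: 0.37 cm × 10 = 3.7 mm.
1 mm over 1 m² is 1 L, so volume = 3.7 × 307 = 1135.9 L = 1.14 m³.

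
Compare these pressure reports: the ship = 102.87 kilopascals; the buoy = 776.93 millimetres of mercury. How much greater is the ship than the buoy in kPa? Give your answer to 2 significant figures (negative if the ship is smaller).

-0.71 kPa

the buoy: 776.93 mmHg = 103.5822 kPa.
Difference: 102.8700 − 103.5822 = -0.71 kPa.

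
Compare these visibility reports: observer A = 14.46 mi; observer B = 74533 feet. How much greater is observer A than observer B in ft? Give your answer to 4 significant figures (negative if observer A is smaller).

observer A: 14.46 SM = 76348.80 ft.
Difference: 76348.80 − 74533.00 = 1816 ft.

1816 ft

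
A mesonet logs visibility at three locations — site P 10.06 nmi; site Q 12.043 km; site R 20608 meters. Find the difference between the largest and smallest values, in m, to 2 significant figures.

site P: 10.06 nmi = 18631.12 m.
site Q: 12.043 km = 12043.00 m.
Spread: 20608.00 − 12043.00 = 8600 m.

8600 m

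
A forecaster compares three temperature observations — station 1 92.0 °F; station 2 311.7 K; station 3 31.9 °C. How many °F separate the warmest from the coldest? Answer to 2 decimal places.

station 1: 92.0 °F = 33.333 °C.
station 2: 311.7 K = 38.550 °C.
Spread: 38.550 − 31.900 = 6.650 °C = 11.97 °F.

11.97 °F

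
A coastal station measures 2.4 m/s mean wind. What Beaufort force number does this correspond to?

Beaufort force 2

2.4 m/s lies in the Beaufort 2 band (light breeze, 1.6–3.3 m/s).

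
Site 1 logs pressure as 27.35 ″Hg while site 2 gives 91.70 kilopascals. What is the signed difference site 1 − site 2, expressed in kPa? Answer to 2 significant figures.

0.92 kPa

site 1: 27.35 inHg = 92.6177 kPa.
Difference: 92.6177 − 91.7000 = 0.92 kPa.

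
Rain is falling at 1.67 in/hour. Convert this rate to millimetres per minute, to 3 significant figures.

1.67 in/hour × 25.4 mm/in × 0.0166667 hour/minute = 0.707 mm/minute.

0.707 mm/minute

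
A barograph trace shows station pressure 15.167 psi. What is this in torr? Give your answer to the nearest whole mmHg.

784 mmHg

1 psi = 51.7149 mmHg, so 15.167 × 51.7149 = 784 mmHg.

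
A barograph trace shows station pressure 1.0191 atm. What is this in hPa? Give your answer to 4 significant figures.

1 atm = 1013.25 hPa, so 1.0191 × 1013.25 = 1033 hPa.

1033 hPa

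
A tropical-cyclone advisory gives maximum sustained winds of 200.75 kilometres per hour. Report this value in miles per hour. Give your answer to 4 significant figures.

1 km/h = 0.621371 mph, so 200.75 × 0.621371 = 124.7 mph.

124.7 mph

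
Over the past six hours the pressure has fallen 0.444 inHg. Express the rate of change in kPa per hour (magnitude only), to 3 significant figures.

0.444 inHg / 6 h × 3.38639 kPa/inHg = 0.251 kPa/h.

0.251 kPa per hour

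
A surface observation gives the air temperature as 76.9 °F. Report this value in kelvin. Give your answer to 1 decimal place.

First to °C: 24.94 °C.
Then to K: 298.1 K.

298.1 K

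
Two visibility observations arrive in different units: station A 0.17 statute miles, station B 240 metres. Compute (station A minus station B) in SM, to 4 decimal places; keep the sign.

0.0209 SM

station B: 240 m = 0.149129 SM.
Difference: 0.170000 − 0.149129 = 0.0209 SM.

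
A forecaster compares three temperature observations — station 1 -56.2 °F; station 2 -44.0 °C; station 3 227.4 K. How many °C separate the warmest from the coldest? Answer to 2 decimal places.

station 1: -56.2 °F = -49.000 °C.
station 3: 227.4 K = -45.750 °C.
Spread: (-44.000) − (-49.000) = 5.000 °C.

5.00 °C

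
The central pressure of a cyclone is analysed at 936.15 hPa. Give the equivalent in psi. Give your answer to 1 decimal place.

1 hPa = 0.0145038 psi, so 936.15 × 0.0145038 = 13.6 psi.

13.6 psi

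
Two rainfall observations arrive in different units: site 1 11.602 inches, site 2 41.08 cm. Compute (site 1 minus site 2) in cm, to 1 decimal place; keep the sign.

-11.6 cm

site 1: 11.602 in = 29.469 cm.
Difference: 29.469 − 41.080 = -11.6 cm.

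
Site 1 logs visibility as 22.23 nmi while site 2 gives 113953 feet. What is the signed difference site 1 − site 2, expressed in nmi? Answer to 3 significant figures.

site 2: 113953 ft = 18.7543 nmi.
Difference: 22.2300 − 18.7543 = 3.48 nmi.

3.48 nmi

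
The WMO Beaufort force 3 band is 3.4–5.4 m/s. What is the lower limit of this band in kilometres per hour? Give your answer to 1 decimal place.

12.2 km/h

3.4–5.4 m/s × 3.6 = 12.2–19.4 km/h.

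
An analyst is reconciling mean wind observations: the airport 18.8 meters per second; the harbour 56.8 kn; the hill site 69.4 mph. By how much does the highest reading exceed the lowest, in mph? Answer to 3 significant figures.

the airport: 18.8 m/s = 42.054 mph.
the harbour: 56.8 kt = 65.364 mph.
Spread: 69.400 − 42.054 = 27.3 mph.

27.3 mph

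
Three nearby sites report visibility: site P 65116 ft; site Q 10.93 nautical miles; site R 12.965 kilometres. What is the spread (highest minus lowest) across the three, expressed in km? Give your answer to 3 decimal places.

7.277 km

site P: 65116 ft = 19.84736 km.
site Q: 10.93 nmi = 20.24236 km.
Spread: 20.24236 − 12.96500 = 7.277 km.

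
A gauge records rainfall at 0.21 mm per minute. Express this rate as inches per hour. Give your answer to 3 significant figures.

0.21 mm/minute × 0.0393701 in/mm × 60 minute/hour = 0.496 in/hour.

0.496 in/hour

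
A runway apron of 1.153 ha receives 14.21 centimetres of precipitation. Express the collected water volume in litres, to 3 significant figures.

Depth: 14.21 cm × 10 = 142.1 mm.
Area: 1.153 ha = 11530 m².
1 mm over 1 m² is 1 L, so volume = 142.1 × 11530 = 1638413 L ≈ 1640000 L.

1640000 litres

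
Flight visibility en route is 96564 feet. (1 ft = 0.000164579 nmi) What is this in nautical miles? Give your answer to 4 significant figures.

1 ft = 0.000164579 nmi, so 96564 × 0.000164579 = 15.89 nmi.

15.89 nmi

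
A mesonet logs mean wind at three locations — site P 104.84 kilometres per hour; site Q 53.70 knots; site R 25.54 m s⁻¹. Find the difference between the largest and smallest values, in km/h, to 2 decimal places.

12.90 km/h

site Q: 53.70 kt = 99.4524 km/h.
site R: 25.54 m/s = 91.9440 km/h.
Spread: 104.8400 − 91.9440 = 12.90 km/h.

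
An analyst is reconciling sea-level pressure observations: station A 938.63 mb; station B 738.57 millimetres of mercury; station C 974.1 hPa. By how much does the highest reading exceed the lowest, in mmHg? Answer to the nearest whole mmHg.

station A: 938.63 mb = 704.03 mmHg.
station C: 974.1 hPa = 730.63 mmHg.
Spread: 738.57 − 704.03 = 35 mmHg.

35 mmHg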